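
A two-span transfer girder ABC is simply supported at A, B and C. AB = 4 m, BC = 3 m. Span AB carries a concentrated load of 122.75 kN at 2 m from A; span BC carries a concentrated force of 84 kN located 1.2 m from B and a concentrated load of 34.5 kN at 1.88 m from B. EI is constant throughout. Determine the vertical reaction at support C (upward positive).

R_C = 28.4 kN

Take M_B as the redundant. Released structure: two simple spans AB and BC with a hinge at B.
Discontinuity in slope at B on the released structure — sum the simple-span end rotations:
  span AB: point load 122.75 at a = 2: Pab(L + a)/(6LEI) = 122.8/EI
  span BC: point load 84 at a = 1.2: Pab(L + b)/(6LEI) = 48.38/EI
  span BC: point load 34.5 at a = 1.88: Pab(L + b)/(6LEI) = 16.63/EI
  relative rotation θ_0 = (122.8 + 65.01)/EI = 187.8/EI
A unit hogging moment at B produces rotation L₁/(3EI) + L₂/(3EI) = 2.333/EI.
Compatibility: M_B·(L₁+L₂)/(3EI) = θ_0, giving M_B = 80.47 kN·m (hogging).
Span BC, ΣM about C: R_B^{BC}·3 = 189.8 + 80.47, so R_B^{BC} = 90.1 kN and R_C = 118.5 − 90.1 = 28.4 kN.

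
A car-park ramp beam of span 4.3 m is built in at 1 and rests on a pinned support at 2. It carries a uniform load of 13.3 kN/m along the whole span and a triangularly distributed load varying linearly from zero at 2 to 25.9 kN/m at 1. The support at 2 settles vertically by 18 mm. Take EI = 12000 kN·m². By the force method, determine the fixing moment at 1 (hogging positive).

M_1 = 97.71 kN·m

Release the roller at 2. Primary structure: cantilever fixed at 1.
Primary-structure tip deflection at 2 by superposition:
  UDL 13.3: wL⁴/(8EI) = 568.4/EI
  triangular load, peak 25.9 at the fixed end: w₀L⁴/(30EI) = 295.2/EI
  δ_0 = 863.5/EI
Flexibility coefficient — unit upward force at 2: δ_{22} = L³/(3EI) = 26.5/EI.
With EI = 12000 kN·m²: δ_0 = 0.071961 m and δ_{22} = 0.002209 m/kN.
Compatibility — the beam at 2 must follow the support down by 0.018 m: δ_0 − R_2·δ_{22} = 0.018, so R_2 = (0.071961 − 0.018)/0.002209 = 24.43 kN.
Moment equilibrium about 1: M_1 = Σ(load moments about 1) − R_2·L = 202.8 − 24.43×4.3 = 97.71 kN·m.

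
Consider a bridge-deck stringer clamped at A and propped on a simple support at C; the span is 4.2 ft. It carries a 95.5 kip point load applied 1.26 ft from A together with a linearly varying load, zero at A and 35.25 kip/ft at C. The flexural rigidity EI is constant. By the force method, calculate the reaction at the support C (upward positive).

Release the roller at C. Primary structure: cantilever fixed at A.
Free-end deflection of the primary structure under the applied loading (downward +):
  point load 95.5 at a = 1.26: Pa²(3L − a)/(6EI) = 286.6/EI
  triangular load, peak 35.25 at the free end: 11w₀L⁴/(120EI) = 1005/EI
  δ_0 = 1292/EI
Flexibility coefficient — unit upward force at C: δ_{CC} = L³/(3EI) = 24.7/EI.
The prop prevents deflection at C: R_C = δ_0/δ_{CC} = 1292/24.7 = 52.32 kip.

R_C = 52.32 kip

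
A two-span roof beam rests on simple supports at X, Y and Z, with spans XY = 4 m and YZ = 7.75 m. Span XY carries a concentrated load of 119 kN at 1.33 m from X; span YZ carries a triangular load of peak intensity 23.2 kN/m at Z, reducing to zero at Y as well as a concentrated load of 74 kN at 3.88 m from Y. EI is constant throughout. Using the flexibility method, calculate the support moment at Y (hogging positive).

M_Y = 148.5 kN·m

Release continuity at Y by inserting a hinge; the redundant is the internal moment M_Y. The primary structure is two simply-supported spans XY and YZ.
Discontinuity in slope at Y on the released structure — sum the simple-span end rotations:
  span XY: point load 119 at a = 1.33: Pab(L + a)/(6LEI) = 93.85/EI
  span YZ: triangular load, peak 23.2: 7w₀L³/(360EI) = 210/EI
  span YZ: point load 74 at a = 3.88: Pab(L + b)/(6LEI) = 277.7/EI
  relative rotation θ_0 = (93.85 + 487.7)/EI = 581.5/EI
A unit hogging moment at Y produces rotation L₁/(3EI) + L₂/(3EI) = 3.917/EI.
Compatibility: M_Y·(L₁+L₂)/(3EI) = θ_0, giving M_Y = 148.5 kN·m (hogging).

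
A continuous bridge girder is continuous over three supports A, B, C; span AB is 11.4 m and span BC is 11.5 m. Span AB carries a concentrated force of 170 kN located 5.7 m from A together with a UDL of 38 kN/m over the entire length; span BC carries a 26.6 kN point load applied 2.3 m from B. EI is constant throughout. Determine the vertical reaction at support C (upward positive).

Take M_B as the redundant. Released structure: two simple spans AB and BC with a hinge at B.
Rotations at B on the released spans (each span's end-slope, ×1/EI):
  span AB: point load 170 at a = 5.7: Pab(L + a)/(6LEI) = 1381/EI
  span AB: UDL 38: wL³/(24EI) = 2346/EI
  span BC: point load 26.6 at a = 2.3: Pab(L + b)/(6LEI) = 168.9/EI
  relative rotation θ_0 = (3727 + 168.9)/EI = 3895/EI
A unit hogging moment at B produces rotation L₁/(3EI) + L₂/(3EI) = 7.633/EI.
Compatibility: M_B·(L₁+L₂)/(3EI) = θ_0, giving M_B = 510.3 kN·m (hogging).
Span BC, ΣM about C: R_B^{BC}·11.5 = 244.7 + 510.3, so R_B^{BC} = 65.66 kN and R_C = 26.6 − 65.66 = -39.06 kN.

R_C = -39.06 kN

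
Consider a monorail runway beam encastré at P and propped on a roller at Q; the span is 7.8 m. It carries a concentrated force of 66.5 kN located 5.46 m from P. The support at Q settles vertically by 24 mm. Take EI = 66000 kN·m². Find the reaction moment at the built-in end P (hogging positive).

Choose R_Q as the redundant. The primary structure is the cantilever fixed at P.
Downward deflection at the released point Q due to the loads:
  point load 66.5 at a = 5.46: Pa²(3L − a)/(6EI) = 5928/EI
Flexibility coefficient — unit upward force at Q: δ_{QQ} = L³/(3EI) = 158.2/EI.
With EI = 66000 kN·m²: δ_0 = 0.089812 m and δ_{QQ} = 0.002397 m/kN.
Compatibility — the beam at Q must follow the support down by 0.024 m: δ_0 − R_Q·δ_{QQ} = 0.024, so R_Q = (0.089812 − 0.024)/0.002397 = 27.46 kN.
Moment equilibrium about P: M_P = Σ(load moments about P) − R_Q·L = 363.1 − 27.46×7.8 = 148.9 kN·m.

M_P = 148.9 kN·m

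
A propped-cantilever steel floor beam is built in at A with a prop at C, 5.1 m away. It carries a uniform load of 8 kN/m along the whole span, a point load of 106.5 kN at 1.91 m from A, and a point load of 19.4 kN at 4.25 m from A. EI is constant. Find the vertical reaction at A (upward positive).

Release the roller at C. Primary structure: cantilever fixed at A.
Free-end deflection of the primary structure under the applied loading (downward +):
  UDL 8: wL⁴/(8EI) = 676.5/EI
  point load 106.5 at a = 1.91: Pa²(3L − a)/(6EI) = 867.1/EI
  point load 19.4 at a = 4.25: Pa²(3L − a)/(6EI) = 645.3/EI
  δ_0 = 2189/EI
Flexibility coefficient — unit upward force at C: δ_{CC} = L³/(3EI) = 44.22/EI.
The prop prevents deflection at C: R_C = δ_0/δ_{CC} = 2189/44.22 = 49.5 kN.
Vertical equilibrium: R_A = ΣP − R_C = 166.7 − 49.5 = 117.2 kN.

R_A = 117.2 kN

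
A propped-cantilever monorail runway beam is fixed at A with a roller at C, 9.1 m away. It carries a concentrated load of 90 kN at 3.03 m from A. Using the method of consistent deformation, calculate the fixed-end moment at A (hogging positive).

Remove the prop at C; the released (primary) structure is a cantilever built in at A.
Downward deflection at the released point C due to the loads:
  point load 90 at a = 3.03: Pa²(3L − a)/(6EI) = 3342/EI
Tip deflection under a unit load at C: L³/(3EI) = 251.2/EI.
Compatibility at C: δ_0 − R_C·δ_{CC} = 0, so R_C = 3342/251.2 = 13.31 kN.
Moment equilibrium about A: M_A = Σ(load moments about A) − R_C·L = 272.7 − 13.31×9.1 = 151.6 kN·m.

M_A = 151.6 kN·m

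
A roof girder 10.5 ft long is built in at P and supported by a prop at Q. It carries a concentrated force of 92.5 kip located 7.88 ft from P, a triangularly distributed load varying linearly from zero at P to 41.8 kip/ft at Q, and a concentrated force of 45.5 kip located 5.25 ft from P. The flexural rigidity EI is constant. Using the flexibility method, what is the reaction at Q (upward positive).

R_Q = 193.5 kip

Choose R_Q as the redundant. The primary structure is the cantilever fixed at P.
Downward deflection at the released point Q due to the loads:
  point load 92.5 at a = 7.88: Pa²(3L − a)/(6EI) = 22611/EI
  triangular load, peak 41.8 at the free end: 11w₀L⁴/(120EI) = 46574/EI
  point load 45.5 at a = 5.25: Pa²(3L − a)/(6EI) = 5487/EI
  δ_0 = 74672/EI
Tip deflection under a unit load at Q: L³/(3EI) = 385.9/EI.
Compatibility at Q: δ_0 − R_Q·δ_{QQ} = 0, so R_Q = 74672/385.9 = 193.5 kip.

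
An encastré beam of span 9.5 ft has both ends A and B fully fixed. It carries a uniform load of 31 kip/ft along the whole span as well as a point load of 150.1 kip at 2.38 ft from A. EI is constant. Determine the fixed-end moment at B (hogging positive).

Take the two fixed-end moments M_A, M_B as redundants; the released structure is the simple span AB.
On the primary (simply-supported) span, the end slopes from the loading are:
  at A: UDL 31: wL³/(24EI) = 1107/EI
  at B: UDL 31: wL³/(24EI) = 1107/EI
  at A: point load 150.1 at a = 2.38: Pab(L + b)/(6LEI) = 741.6/EI
  at B: point load 150.1 at a = 2.38: Pab(L + a)/(6LEI) = 530.1/EI
  θ_A0 = 1849/EI,  θ_B0 = 1638/EI
Flexibility coefficients: a unit moment at one end gives L/(3EI) there and L/(6EI) at the far end, so f₁₁ = f₂₂ = 3.167/EI and f₁₂ = f₂₁ = 1.583/EI.
Compatibility — zero rotation at each built-in end:
  3.167 M_A + 1.583 M_B = 1849
  1.583 M_A + 3.167 M_B = 1638
Solving the pair gives M_A = 433.8 kip·ft and M_B = 300.2 kip·ft (hogging).

M_B = 300.2 kip·ft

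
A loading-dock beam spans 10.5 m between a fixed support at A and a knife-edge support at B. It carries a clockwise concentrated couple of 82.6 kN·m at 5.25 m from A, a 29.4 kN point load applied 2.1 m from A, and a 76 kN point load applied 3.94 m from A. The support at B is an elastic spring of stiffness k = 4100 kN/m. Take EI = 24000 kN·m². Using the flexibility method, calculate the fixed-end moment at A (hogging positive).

M_A = 190 kN·m

Remove the prop at B; the released (primary) structure is a cantilever built in at A.
Primary-structure tip deflection at B by superposition:
  clockwise couple 82.6 at a = 5.25: M₀a(2L − a)/(2EI) = 3415/EI
  point load 29.4 at a = 2.1: Pa²(3L − a)/(6EI) = 635.3/EI
  point load 76 at a = 3.94: Pa²(3L − a)/(6EI) = 5419/EI
  δ_0 = 9469/EI
Flexibility coefficient — unit upward force at B: δ_{BB} = L³/(3EI) = 385.9/EI.
With EI = 24000 kN·m²: δ_0 = 0.39456 m and δ_{BB} = 0.016078 m/kN.
Compatibility — the spring shortens by R_B/k under the reaction it provides: δ_0 − R_B·δ_{BB} = R_B/k. With 1/k = 0.000244 m/kN, R_B = δ_0 / (δ_{BB} + 1/k) = 0.39456 / (0.016078 + 0.000244) = 24.17 kN.
Moment equilibrium about A: M_A = Σ(load moments about A) − R_B·L = 443.8 − 24.17×10.5 = 190 kN·m.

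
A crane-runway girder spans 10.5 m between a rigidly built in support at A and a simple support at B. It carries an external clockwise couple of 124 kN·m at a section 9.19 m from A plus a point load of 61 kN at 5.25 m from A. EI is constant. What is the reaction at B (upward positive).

Remove the prop at B; the released (primary) structure is a cantilever built in at A.
Primary-structure tip deflection at B by superposition:
  clockwise couple 124 at a = 9.19: M₀a(2L − a)/(2EI) = 6729/EI
  point load 61 at a = 5.25: Pa²(3L − a)/(6EI) = 7356/EI
  δ_0 = 14085/EI
Flexibility coefficient — unit upward force at B: δ_{BB} = L³/(3EI) = 385.9/EI.
The prop prevents deflection at B: R_B = δ_0/δ_{BB} = 14085/385.9 = 36.5 kN.

R_B = 36.5 kN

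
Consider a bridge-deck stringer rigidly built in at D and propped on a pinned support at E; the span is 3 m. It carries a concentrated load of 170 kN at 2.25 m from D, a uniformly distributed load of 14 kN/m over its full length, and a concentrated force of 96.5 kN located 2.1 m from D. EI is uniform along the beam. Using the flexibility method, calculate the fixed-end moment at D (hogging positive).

Take the reaction at E as the redundant and release it; the primary structure is a cantilever fixed at D.
Primary-structure tip deflection at E by superposition:
  point load 170 at a = 2.25: Pa²(3L − a)/(6EI) = 968.2/EI
  UDL 14: wL⁴/(8EI) = 141.8/EI
  point load 96.5 at a = 2.1: Pa²(3L − a)/(6EI) = 489.4/EI
  δ_0 = 1599/EI
Tip deflection under a unit load at E: L³/(3EI) = 9/EI.
Compatibility at E: δ_0 − R_E·δ_{EE} = 0, so R_E = 1599/9 = 177.7 kN.
Moment equilibrium about D: M_D = Σ(load moments about D) − R_E·L = 648.1 − 177.7×3 = 115 kN·m.

M_D = 115 kN·m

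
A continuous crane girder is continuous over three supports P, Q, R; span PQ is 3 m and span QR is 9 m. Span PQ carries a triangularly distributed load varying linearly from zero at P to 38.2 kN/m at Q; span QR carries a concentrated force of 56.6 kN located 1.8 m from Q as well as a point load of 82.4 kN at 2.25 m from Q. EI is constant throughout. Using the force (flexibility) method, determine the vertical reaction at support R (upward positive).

Take M_Q as the redundant. Released structure: two simple spans PQ and QR with a hinge at Q.
End slopes at the hinge Q, treating each span as simply supported:
  span PQ: triangular load, peak 38.2: w₀L³/(45EI) = 22.92/EI
  span QR: point load 56.6 at a = 1.8: Pab(L + b)/(6LEI) = 220.1/EI
  span QR: point load 82.4 at a = 2.25: Pab(L + b)/(6LEI) = 365/EI
  relative rotation θ_0 = (22.92 + 585.1)/EI = 608/EI
A unit hogging moment at Q produces rotation L₁/(3EI) + L₂/(3EI) = 4/EI.
Compatibility: M_Q·(L₁+L₂)/(3EI) = θ_0, giving M_Q = 152 kN·m (hogging).
Span QR, ΣM about R: R_Q^{QR}·9 = 963.7 + 152, so R_Q^{QR} = 124 kN and R_R = 139 − 124 = 15.03 kN.

R_R = 15.03 kN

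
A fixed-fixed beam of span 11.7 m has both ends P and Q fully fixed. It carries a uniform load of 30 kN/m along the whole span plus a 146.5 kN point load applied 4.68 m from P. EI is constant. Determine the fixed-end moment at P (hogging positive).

Release both end moments; the primary structure is a simply-supported span PQ with redundants M_P and M_Q.
End rotations of the released simple span under the applied load (×1/EI):
  at P: UDL 30: wL³/(24EI) = 2002/EI
  at Q: UDL 30: wL³/(24EI) = 2002/EI
  at P: point load 146.5 at a = 4.68: Pab(L + b)/(6LEI) = 1283/EI
  at Q: point load 146.5 at a = 4.68: Pab(L + a)/(6LEI) = 1123/EI
  θ_P0 = 3285/EI,  θ_Q0 = 3125/EI
Flexibility coefficients: a unit moment at one end gives L/(3EI) there and L/(6EI) at the far end, so f₁₁ = f₂₂ = 3.9/EI and f₁₂ = f₂₁ = 1.95/EI.
Compatibility — zero rotation at each built-in end:
  3.9 M_P + 1.95 M_Q = 3285
  1.95 M_P + 3.9 M_Q = 3125
Solving the pair gives M_P = 589 kN·m and M_Q = 506.8 kN·m (hogging).

M_P = 589 kN·m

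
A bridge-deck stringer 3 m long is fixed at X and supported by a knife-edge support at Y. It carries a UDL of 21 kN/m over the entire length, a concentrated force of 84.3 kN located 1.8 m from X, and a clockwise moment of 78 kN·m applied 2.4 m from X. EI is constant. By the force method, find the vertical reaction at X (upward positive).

Remove the prop at Y; the released (primary) structure is a cantilever built in at X.
Deflection at Y on the released cantilever, summing each load's contribution:
  UDL 21: wL⁴/(8EI) = 212.6/EI
  point load 84.3 at a = 1.8: Pa²(3L − a)/(6EI) = 327.8/EI
  clockwise couple 78 at a = 2.4: M₀a(2L − a)/(2EI) = 337/EI
  δ_0 = 877.3/EI
Tip deflection under a unit load at Y: L³/(3EI) = 9/EI.
The prop prevents deflection at Y: R_Y = δ_0/δ_{YY} = 877.3/9 = 97.48 kN.
Vertical equilibrium: R_X = ΣP − R_Y = 147.3 − 97.48 = 49.82 kN.

R_X = 49.82 kN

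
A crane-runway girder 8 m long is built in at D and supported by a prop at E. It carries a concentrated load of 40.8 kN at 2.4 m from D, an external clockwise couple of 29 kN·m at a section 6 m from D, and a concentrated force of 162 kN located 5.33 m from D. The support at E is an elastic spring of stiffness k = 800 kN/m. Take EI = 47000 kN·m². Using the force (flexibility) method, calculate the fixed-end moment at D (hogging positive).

M_D = 431.2 kN·m

Remove the prop at E; the released (primary) structure is a cantilever built in at D.
Downward deflection at the released point E due to the loads:
  point load 40.8 at a = 2.4: Pa²(3L − a)/(6EI) = 846/EI
  clockwise couple 29 at a = 6: M₀a(2L − a)/(2EI) = 870/EI
  point load 162 at a = 5.33: Pa²(3L − a)/(6EI) = 14321/EI
  δ_0 = 16037/EI
Tip deflection under a unit load at E: L³/(3EI) = 170.7/EI.
With EI = 47000 kN·m²: δ_0 = 0.34121 m and δ_{EE} = 0.003631 m/kN.
Compatibility — the spring shortens by R_E/k under the reaction it provides: δ_0 − R_E·δ_{EE} = R_E/k. With 1/k = 0.00125 m/kN, R_E = δ_0 / (δ_{EE} + 1/k) = 0.34121 / (0.003631 + 0.00125) = 69.9 kN.
Moment equilibrium about D: M_D = Σ(load moments about D) − R_E·L = 990.4 − 69.9×8 = 431.2 kN·m.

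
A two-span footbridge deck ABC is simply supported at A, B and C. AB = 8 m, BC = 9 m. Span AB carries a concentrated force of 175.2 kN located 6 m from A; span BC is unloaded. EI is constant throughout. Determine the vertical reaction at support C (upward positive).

R_C = -12.02 kN

Release continuity at B by inserting a hinge; the redundant is the internal moment M_B. The primary structure is two simply-supported spans AB and BC.
Discontinuity in slope at B on the released structure — sum the simple-span end rotations:
  span AB: point load 175.2 at a = 6: Pab(L + a)/(6LEI) = 613.2/EI
  relative rotation θ_0 = (613.2 + 0)/EI = 613.2/EI
A unit hogging moment at B produces rotation L₁/(3EI) + L₂/(3EI) = 5.667/EI.
Slope continuity at B: θ_0 = M_B·5.667/EI, so M_B = 613.2/5.667 = 108.2 kN·m (hogging).
Span BC, ΣM about C: R_B^{BC}·9 = 0 + 108.2, so R_B^{BC} = 12.02 kN and R_C = 0 − 12.02 = -12.02 kN.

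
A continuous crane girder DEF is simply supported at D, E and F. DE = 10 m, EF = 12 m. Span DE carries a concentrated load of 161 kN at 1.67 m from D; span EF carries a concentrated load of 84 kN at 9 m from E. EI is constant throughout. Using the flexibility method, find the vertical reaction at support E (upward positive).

Release continuity at E by inserting a hinge; the redundant is the internal moment M_E. The primary structure is two simply-supported spans DE and EF.
End slopes at the hinge E, treating each span as simply supported:
  span DE: point load 161 at a = 1.67: Pab(L + a)/(6LEI) = 435.6/EI
  span EF: point load 84 at a = 9: Pab(L + b)/(6LEI) = 472.5/EI
  relative rotation θ_0 = (435.6 + 472.5)/EI = 908.1/EI
A unit hogging moment at E produces rotation L₁/(3EI) + L₂/(3EI) = 7.333/EI.
Compatibility: M_E·(L₁+L₂)/(3EI) = θ_0, giving M_E = 123.8 kN·m (hogging).
Span DE, ΣM about D with M_E applied at E: R_E^{DE}·10 = 268.9 + 123.8, so R_E^{DE} = 39.27 kN and R_D = 161 − 39.27 = 121.7 kN.
Span EF, ΣM about F: R_E^{EF}·12 = 252 + 123.8, so R_E^{EF} = 31.32 kN and R_F = 84 − 31.32 = 52.68 kN.
R_E = 39.27 + 31.32 = 70.59 kN.

R_E = 70.59 kN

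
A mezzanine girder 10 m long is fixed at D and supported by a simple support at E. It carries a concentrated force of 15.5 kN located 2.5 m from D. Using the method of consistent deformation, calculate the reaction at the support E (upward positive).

Choose R_E as the redundant. The primary structure is the cantilever fixed at D.
Primary-structure tip deflection at E by superposition:
  point load 15.5 at a = 2.5: Pa²(3L − a)/(6EI) = 444/EI
Tip deflection under a unit load at E: L³/(3EI) = 333.3/EI.
The prop prevents deflection at E: R_E = δ_0/δ_{EE} = 444/333.3 = 1.332 kN.

R_E = 1.332 kN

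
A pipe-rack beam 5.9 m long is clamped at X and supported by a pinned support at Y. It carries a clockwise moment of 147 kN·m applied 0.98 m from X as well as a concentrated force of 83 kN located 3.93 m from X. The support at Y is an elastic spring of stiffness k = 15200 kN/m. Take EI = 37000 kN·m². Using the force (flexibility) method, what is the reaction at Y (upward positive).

R_Y = 52.49 kN

Take the reaction at Y as the redundant and release it; the primary structure is a cantilever fixed at X.
Deflection at Y on the released cantilever, summing each load's contribution:
  clockwise couple 147 at a = 0.98: M₀a(2L − a)/(2EI) = 779.4/EI
  point load 83 at a = 3.93: Pa²(3L − a)/(6EI) = 2942/EI
  δ_0 = 3721/EI
Tip deflection under a unit load at Y: L³/(3EI) = 68.46/EI.
With EI = 37000 kN·m²: δ_0 = 0.10058 m and δ_{YY} = 0.00185 m/kN.
Compatibility — the spring shortens by R_Y/k under the reaction it provides: δ_0 − R_Y·δ_{YY} = R_Y/k. With 1/k = 0.000066 m/kN, R_Y = δ_0 / (δ_{YY} + 1/k) = 0.10058 / (0.00185 + 0.000066) = 52.49 kN.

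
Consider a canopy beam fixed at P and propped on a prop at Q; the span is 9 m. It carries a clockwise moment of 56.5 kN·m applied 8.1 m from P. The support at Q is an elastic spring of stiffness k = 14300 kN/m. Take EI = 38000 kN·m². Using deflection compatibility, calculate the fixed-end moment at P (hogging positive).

M_P = -26.49 kN·m

Take the reaction at Q as the redundant and release it; the primary structure is a cantilever fixed at P.
Primary-structure tip deflection at Q by superposition:
  clockwise couple 56.5 at a = 8.1: M₀a(2L − a)/(2EI) = 2265/EI
Tip deflection under a unit load at Q: L³/(3EI) = 243/EI.
With EI = 38000 kN·m²: δ_0 = 0.059615 m and δ_{QQ} = 0.006395 m/kN.
Compatibility — the spring shortens by R_Q/k under the reaction it provides: δ_0 − R_Q·δ_{QQ} = R_Q/k. With 1/k = 0.00007 m/kN, R_Q = δ_0 / (δ_{QQ} + 1/k) = 0.059615 / (0.006395 + 0.00007) = 9.222 kN.
Moment equilibrium about P: M_P = Σ(load moments about P) − R_Q·L = 56.5 − 9.222×9 = -26.49 kN·m.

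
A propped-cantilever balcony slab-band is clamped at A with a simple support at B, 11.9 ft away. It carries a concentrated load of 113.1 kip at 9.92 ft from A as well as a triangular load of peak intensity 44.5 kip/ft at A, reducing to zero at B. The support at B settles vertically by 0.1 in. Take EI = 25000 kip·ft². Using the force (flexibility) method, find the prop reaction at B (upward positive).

R_B = 137.7 kip

Release the roller at B. Primary structure: cantilever fixed at A.
Free-end deflection of the primary structure under the applied loading (downward +):
  point load 113.1 at a = 9.92: Pa²(3L − a)/(6EI) = 47821/EI
  triangular load, peak 44.5 at the fixed end: w₀L⁴/(30EI) = 29746/EI
  δ_0 = 77567/EI
Flexibility coefficient — unit upward force at B: δ_{BB} = L³/(3EI) = 561.7/EI.
With EI = 25000 kip·ft²: δ_0 = 3.1027 ft and δ_{BB} = 0.022469 ft/kip.
Compatibility — the beam at B must follow the support down by 0.008333 ft: δ_0 − R_B·δ_{BB} = 0.008333, so R_B = (3.1027 − 0.008333)/0.022469 = 137.7 kip.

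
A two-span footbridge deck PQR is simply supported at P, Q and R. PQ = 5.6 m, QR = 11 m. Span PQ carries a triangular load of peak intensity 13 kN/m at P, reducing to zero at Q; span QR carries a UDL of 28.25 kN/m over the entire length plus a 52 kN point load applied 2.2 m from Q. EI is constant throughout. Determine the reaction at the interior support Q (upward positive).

R_Q = 302.3 kN

Take M_Q as the redundant. Released structure: two simple spans PQ and QR with a hinge at Q.
End slopes at the hinge Q, treating each span as simply supported:
  span PQ: triangular load, peak 13: 7w₀L³/(360EI) = 44.39/EI
  span QR: UDL 28.25: wL³/(24EI) = 1567/EI
  span QR: point load 52 at a = 2.2: Pab(L + b)/(6LEI) = 302/EI
  relative rotation θ_0 = (44.39 + 1869)/EI = 1913/EI
A unit hogging moment at Q produces rotation L₁/(3EI) + L₂/(3EI) = 5.533/EI.
Compatibility: M_Q·(L₁+L₂)/(3EI) = θ_0, giving M_Q = 345.7 kN·m (hogging).
Span PQ, ΣM about P with M_Q applied at Q: R_Q^{PQ}·5.6 = 67.95 + 345.7, so R_Q^{PQ} = 73.87 kN and R_P = 36.4 − 73.87 = -37.47 kN.
Span QR, ΣM about R: R_Q^{QR}·11 = 2167 + 345.7, so R_Q^{QR} = 228.4 kN and R_R = 362.8 − 228.4 = 134.3 kN.
R_Q = 73.87 + 228.4 = 302.3 kN.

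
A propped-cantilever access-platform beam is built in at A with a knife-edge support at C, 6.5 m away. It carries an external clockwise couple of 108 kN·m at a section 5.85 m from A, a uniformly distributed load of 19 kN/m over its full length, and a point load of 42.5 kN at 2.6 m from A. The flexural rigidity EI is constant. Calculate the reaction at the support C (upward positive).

Remove the prop at C; the released (primary) structure is a cantilever built in at A.
Deflection at C on the released cantilever, summing each load's contribution:
  clockwise couple 108 at a = 5.85: M₀a(2L − a)/(2EI) = 2259/EI
  UDL 19: wL⁴/(8EI) = 4240/EI
  point load 42.5 at a = 2.6: Pa²(3L − a)/(6EI) = 809.2/EI
  δ_0 = 7307/EI
Flexibility coefficient — unit upward force at C: δ_{CC} = L³/(3EI) = 91.54/EI.
The prop prevents deflection at C: R_C = δ_0/δ_{CC} = 7307/91.54 = 79.83 kN.

R_C = 79.83 kN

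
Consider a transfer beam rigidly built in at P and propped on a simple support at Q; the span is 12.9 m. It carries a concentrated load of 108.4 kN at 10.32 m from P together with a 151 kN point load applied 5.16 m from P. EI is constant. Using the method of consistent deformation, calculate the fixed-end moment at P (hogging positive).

M_P = 508.2 kN·m

Remove the prop at Q; the released (primary) structure is a cantilever built in at P.
Primary-structure tip deflection at Q by superposition:
  point load 108.4 at a = 10.32: Pa²(3L − a)/(6EI) = 54607/EI
  point load 151 at a = 5.16: Pa²(3L − a)/(6EI) = 22474/EI
  δ_0 = 77082/EI
Tip deflection under a unit load at Q: L³/(3EI) = 715.6/EI.
The prop prevents deflection at Q: R_Q = δ_0/δ_{QQ} = 77082/715.6 = 107.7 kN.
Moment equilibrium about P: M_P = Σ(load moments about P) − R_Q·L = 1898 − 107.7×12.9 = 508.2 kN·m.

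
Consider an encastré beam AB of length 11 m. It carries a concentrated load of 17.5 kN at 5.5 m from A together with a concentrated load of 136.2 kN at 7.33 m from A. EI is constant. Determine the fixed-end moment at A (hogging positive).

M_A = 135.2 kN·m

Release both end moments; the primary structure is a simply-supported span AB with redundants M_A and M_B.
Simple-span end rotations at A and B under the given loads:
  at A: point load 17.5 at a = 5.5: Pab(L + b)/(6LEI) = 132.3/EI
  at B: point load 17.5 at a = 5.5: Pab(L + a)/(6LEI) = 132.3/EI
  at A: point load 136.2 at a = 7.33: Pab(L + b)/(6LEI) = 814.4/EI
  at B: point load 136.2 at a = 7.33: Pab(L + a)/(6LEI) = 1018/EI
  θ_A0 = 946.7/EI,  θ_B0 = 1150/EI
Flexibility coefficients: a unit moment at one end gives L/(3EI) there and L/(6EI) at the far end, so f₁₁ = f₂₂ = 3.667/EI and f₁₂ = f₂₁ = 1.833/EI.
Compatibility — zero rotation at each built-in end:
  3.667 M_A + 1.833 M_B = 946.7
  1.833 M_A + 3.667 M_B = 1150
Solving the pair gives M_A = 135.2 kN·m and M_B = 246 kN·m (hogging).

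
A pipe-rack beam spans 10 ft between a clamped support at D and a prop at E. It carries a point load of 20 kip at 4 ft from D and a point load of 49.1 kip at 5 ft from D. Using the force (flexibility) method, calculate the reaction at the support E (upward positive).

R_E = 19.5 kip

Choose R_E as the redundant. The primary structure is the cantilever fixed at D.
Deflection at E on the released cantilever, summing each load's contribution:
  point load 20 at a = 4: Pa²(3L − a)/(6EI) = 1387/EI
  point load 49.1 at a = 5: Pa²(3L − a)/(6EI) = 5115/EI
  δ_0 = 6501/EI
Tip deflection under a unit load at E: L³/(3EI) = 333.3/EI.
The prop prevents deflection at E: R_E = δ_0/δ_{EE} = 6501/333.3 = 19.5 kip.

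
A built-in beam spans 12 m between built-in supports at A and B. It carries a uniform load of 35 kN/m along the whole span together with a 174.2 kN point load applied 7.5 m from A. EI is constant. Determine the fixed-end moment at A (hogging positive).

Take the two fixed-end moments M_A, M_B as redundants; the released structure is the simple span AB.
End rotations of the released simple span under the applied load (×1/EI):
  at A: UDL 35: wL³/(24EI) = 2520/EI
  at B: UDL 35: wL³/(24EI) = 2520/EI
  at A: point load 174.2 at a = 7.5: Pab(L + b)/(6LEI) = 1347/EI
  at B: point load 174.2 at a = 7.5: Pab(L + a)/(6LEI) = 1592/EI
  θ_A0 = 3867/EI,  θ_B0 = 4112/EI
Flexibility coefficients: a unit moment at one end gives L/(3EI) there and L/(6EI) at the far end, so f₁₁ = f₂₂ = 4/EI and f₁₂ = f₂₁ = 2/EI.
Compatibility — zero rotation at each built-in end:
  4 M_A + 2 M_B = 3867
  2 M_A + 4 M_B = 4112
Solving the pair gives M_A = 603.7 kN·m and M_B = 726.2 kN·m (hogging).

M_A = 603.7 kN·m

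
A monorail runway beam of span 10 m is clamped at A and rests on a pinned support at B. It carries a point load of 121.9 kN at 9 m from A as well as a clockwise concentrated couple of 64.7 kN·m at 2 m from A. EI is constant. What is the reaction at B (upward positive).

Choose R_B as the redundant. The primary structure is the cantilever fixed at A.
Primary-structure tip deflection at B by superposition:
  point load 121.9 at a = 9: Pa²(3L − a)/(6EI) = 34559/EI
  clockwise couple 64.7 at a = 2: M₀a(2L − a)/(2EI) = 1165/EI
  δ_0 = 35723/EI
Tip deflection under a unit load at B: L³/(3EI) = 333.3/EI.
The prop prevents deflection at B: R_B = δ_0/δ_{BB} = 35723/333.3 = 107.2 kN.

R_B = 107.2 kN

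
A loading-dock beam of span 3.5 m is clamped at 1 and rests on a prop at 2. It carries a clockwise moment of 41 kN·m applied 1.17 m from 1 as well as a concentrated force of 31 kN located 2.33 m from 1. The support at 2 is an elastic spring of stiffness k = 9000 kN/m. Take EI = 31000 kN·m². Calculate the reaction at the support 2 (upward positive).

Take the reaction at 2 as the redundant and release it; the primary structure is a cantilever fixed at 1.
Deflection at 2 on the released cantilever, summing each load's contribution:
  clockwise couple 41 at a = 1.17: M₀a(2L − a)/(2EI) = 139.8/EI
  point load 31 at a = 2.33: Pa²(3L − a)/(6EI) = 229.2/EI
  δ_0 = 369/EI
Flexibility coefficient — unit upward force at 2: δ_{22} = L³/(3EI) = 14.29/EI.
With EI = 31000 kN·m²: δ_0 = 0.011903 m and δ_{22} = 0.000461 m/kN.
Compatibility — the spring shortens by R_2/k under the reaction it provides: δ_0 − R_2·δ_{22} = R_2/k. With 1/k = 0.000111 m/kN, R_2 = δ_0 / (δ_{22} + 1/k) = 0.011903 / (0.000461 + 0.000111) = 20.8 kN.

R_2 = 20.8 kN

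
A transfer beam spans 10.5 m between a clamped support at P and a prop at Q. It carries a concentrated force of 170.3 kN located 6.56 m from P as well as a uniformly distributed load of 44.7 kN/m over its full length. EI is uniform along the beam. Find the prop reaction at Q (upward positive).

Release the roller at Q. Primary structure: cantilever fixed at P.
Deflection at Q on the released cantilever, summing each load's contribution:
  point load 170.3 at a = 6.56: Pa²(3L − a)/(6EI) = 30463/EI
  UDL 44.7: wL⁴/(8EI) = 67916/EI
  δ_0 = 98379/EI
Tip deflection under a unit load at Q: L³/(3EI) = 385.9/EI.
The prop prevents deflection at Q: R_Q = δ_0/δ_{QQ} = 98379/385.9 = 255 kN.

R_Q = 255 kN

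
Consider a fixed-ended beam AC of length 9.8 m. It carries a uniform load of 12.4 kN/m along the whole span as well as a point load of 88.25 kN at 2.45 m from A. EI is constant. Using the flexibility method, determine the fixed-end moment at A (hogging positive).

M_A = 220.9 kN·m

Release both end moments; the primary structure is a simply-supported span AC with redundants M_A and M_C.
Simple-span end rotations at A and C under the given loads:
  at A: UDL 12.4: wL³/(24EI) = 486.3/EI
  at C: UDL 12.4: wL³/(24EI) = 486.3/EI
  at A: point load 88.25 at a = 2.45: Pab(L + b)/(6LEI) = 463.5/EI
  at C: point load 88.25 at a = 2.45: Pab(L + a)/(6LEI) = 331.1/EI
  θ_A0 = 949.8/EI,  θ_C0 = 817.4/EI
Flexibility coefficients: a unit moment at one end gives L/(3EI) there and L/(6EI) at the far end, so f₁₁ = f₂₂ = 3.267/EI and f₁₂ = f₂₁ = 1.633/EI.
Compatibility — zero rotation at each built-in end:
  3.267 M_A + 1.633 M_C = 949.8
  1.633 M_A + 3.267 M_C = 817.4
Solving the pair gives M_A = 220.9 kN·m and M_C = 139.8 kN·m (hogging).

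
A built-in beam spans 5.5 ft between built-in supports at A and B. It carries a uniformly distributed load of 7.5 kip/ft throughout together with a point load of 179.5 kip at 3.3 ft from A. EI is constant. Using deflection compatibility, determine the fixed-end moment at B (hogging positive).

M_B = 161.1 kip·ft

Take the two fixed-end moments M_A, M_B as redundants; the released structure is the simple span AB.
End rotations of the released simple span under the applied load (×1/EI):
  at A: UDL 7.5: wL³/(24EI) = 51.99/EI
  at B: UDL 7.5: wL³/(24EI) = 51.99/EI
  at A: point load 179.5 at a = 3.3: Pab(L + b)/(6LEI) = 304.1/EI
  at B: point load 179.5 at a = 3.3: Pab(L + a)/(6LEI) = 347.5/EI
  θ_A0 = 356.1/EI,  θ_B0 = 399.5/EI
Flexibility coefficients: a unit moment at one end gives L/(3EI) there and L/(6EI) at the far end, so f₁₁ = f₂₂ = 1.833/EI and f₁₂ = f₂₁ = 0.9167/EI.
Compatibility — zero rotation at each built-in end:
  1.833 M_A + 0.9167 M_B = 356.1
  0.9167 M_A + 1.833 M_B = 399.5
Solving the pair gives M_A = 113.7 kip·ft and M_B = 161.1 kip·ft (hogging).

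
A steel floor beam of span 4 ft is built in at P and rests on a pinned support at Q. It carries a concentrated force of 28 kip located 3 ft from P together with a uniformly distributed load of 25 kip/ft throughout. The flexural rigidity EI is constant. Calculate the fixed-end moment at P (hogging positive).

M_P = 63.12 kip·ft

Choose R_Q as the redundant. The primary structure is the cantilever fixed at P.
Deflection at Q on the released cantilever, summing each load's contribution:
  point load 28 at a = 3: Pa²(3L − a)/(6EI) = 378/EI
  UDL 25: wL⁴/(8EI) = 800/EI
  δ_0 = 1178/EI
Flexibility coefficient — unit upward force at Q: δ_{QQ} = L³/(3EI) = 21.33/EI.
The prop prevents deflection at Q: R_Q = δ_0/δ_{QQ} = 1178/21.33 = 55.22 kip.
Moment equilibrium about P: M_P = Σ(load moments about P) − R_Q·L = 284 − 55.22×4 = 63.12 kip·ft.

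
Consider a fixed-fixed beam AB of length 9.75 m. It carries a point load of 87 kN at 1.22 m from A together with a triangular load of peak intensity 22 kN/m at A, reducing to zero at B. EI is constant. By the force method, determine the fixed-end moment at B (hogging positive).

Release both end moments; the primary structure is a simply-supported span AB with redundants M_A and M_B.
On the primary (simply-supported) span, the end slopes from the loading are:
  at A: point load 87 at a = 1.22: Pab(L + b)/(6LEI) = 282.9/EI
  at B: point load 87 at a = 1.22: Pab(L + a)/(6LEI) = 169.8/EI
  at A: triangular load, peak 22: w₀L³/(45EI) = 453.1/EI
  at B: triangular load, peak 22: 7w₀L³/(360EI) = 396.5/EI
  θ_A0 = 736/EI,  θ_B0 = 566.3/EI
Flexibility coefficients: a unit moment at one end gives L/(3EI) there and L/(6EI) at the far end, so f₁₁ = f₂₂ = 3.25/EI and f₁₂ = f₂₁ = 1.625/EI.
Compatibility — zero rotation at each built-in end:
  3.25 M_A + 1.625 M_B = 736
  1.625 M_A + 3.25 M_B = 566.3
Solving the pair gives M_A = 185.8 kN·m and M_B = 81.33 kN·m (hogging).

M_B = 81.33 kN·m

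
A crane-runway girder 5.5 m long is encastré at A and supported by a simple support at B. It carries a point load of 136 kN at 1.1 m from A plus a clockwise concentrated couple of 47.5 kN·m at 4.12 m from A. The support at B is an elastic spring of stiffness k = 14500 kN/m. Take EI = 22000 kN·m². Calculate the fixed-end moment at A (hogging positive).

M_A = 91.34 kN·m

Choose R_B as the redundant. The primary structure is the cantilever fixed at A.
Primary-structure tip deflection at B by superposition:
  point load 136 at a = 1.1: Pa²(3L − a)/(6EI) = 422.4/EI
  clockwise couple 47.5 at a = 4.12: M₀a(2L − a)/(2EI) = 673.2/EI
  δ_0 = 1096/EI
Flexibility coefficient — unit upward force at B: δ_{BB} = L³/(3EI) = 55.46/EI.
With EI = 22000 kN·m²: δ_0 = 0.049799 m and δ_{BB} = 0.002521 m/kN.
Compatibility — the spring shortens by R_B/k under the reaction it provides: δ_0 − R_B·δ_{BB} = R_B/k. With 1/k = 0.000069 m/kN, R_B = δ_0 / (δ_{BB} + 1/k) = 0.049799 / (0.002521 + 0.000069) = 19.23 kN.
Moment equilibrium about A: M_A = Σ(load moments about A) − R_B·L = 197.1 − 19.23×5.5 = 91.34 kN·m.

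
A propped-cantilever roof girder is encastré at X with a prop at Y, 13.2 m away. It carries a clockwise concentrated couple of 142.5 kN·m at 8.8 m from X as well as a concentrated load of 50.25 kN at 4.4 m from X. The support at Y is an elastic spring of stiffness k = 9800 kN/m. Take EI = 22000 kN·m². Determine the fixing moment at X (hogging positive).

M_X = 76.17 kN·m

Choose R_Y as the redundant. The primary structure is the cantilever fixed at X.
Free-end deflection of the primary structure under the applied loading (downward +):
  clockwise couple 142.5 at a = 8.8: M₀a(2L − a)/(2EI) = 11035/EI
  point load 50.25 at a = 4.4: Pa²(3L − a)/(6EI) = 5707/EI
  δ_0 = 16743/EI
Flexibility coefficient — unit upward force at Y: δ_{YY} = L³/(3EI) = 766.7/EI.
With EI = 22000 kN·m²: δ_0 = 0.76102 m and δ_{YY} = 0.034848 m/kN.
Compatibility — the spring shortens by R_Y/k under the reaction it provides: δ_0 − R_Y·δ_{YY} = R_Y/k. With 1/k = 0.000102 m/kN, R_Y = δ_0 / (δ_{YY} + 1/k) = 0.76102 / (0.034848 + 0.000102) = 21.77 kN.
Moment equilibrium about X: M_X = Σ(load moments about X) − R_Y·L = 363.6 − 21.77×13.2 = 76.17 kN·m.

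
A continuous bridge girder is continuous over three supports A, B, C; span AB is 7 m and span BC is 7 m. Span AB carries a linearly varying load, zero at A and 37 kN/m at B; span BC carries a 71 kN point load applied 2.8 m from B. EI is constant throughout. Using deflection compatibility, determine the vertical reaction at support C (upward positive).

R_C = 12.95 kN

Take M_B as the redundant. Released structure: two simple spans AB and BC with a hinge at B.
Rotations at B on the released spans (each span's end-slope, ×1/EI):
  span AB: triangular load, peak 37: w₀L³/(45EI) = 282/EI
  span BC: point load 71 at a = 2.8: Pab(L + b)/(6LEI) = 222.7/EI
  relative rotation θ_0 = (282 + 222.7)/EI = 504.7/EI
A unit hogging moment at B produces rotation L₁/(3EI) + L₂/(3EI) = 4.667/EI.
Slope continuity at B: θ_0 = M_B·4.667/EI, so M_B = 504.7/4.667 = 108.1 kN·m (hogging).
Span BC, ΣM about C: R_B^{BC}·7 = 298.2 + 108.1, so R_B^{BC} = 58.05 kN and R_C = 71 − 58.05 = 12.95 kN.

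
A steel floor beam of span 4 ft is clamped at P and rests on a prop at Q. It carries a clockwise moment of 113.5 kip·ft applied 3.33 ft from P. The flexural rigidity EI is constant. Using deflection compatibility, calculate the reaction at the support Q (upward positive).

R_Q = 41.37 kip

Remove the prop at Q; the released (primary) structure is a cantilever built in at P.
Free-end deflection of the primary structure under the applied loading (downward +):
  clockwise couple 113.5 at a = 3.33: M₀a(2L − a)/(2EI) = 882.5/EI
Flexibility coefficient — unit upward force at Q: δ_{QQ} = L³/(3EI) = 21.33/EI.
Compatibility at Q: δ_0 − R_Q·δ_{QQ} = 0, so R_Q = 882.5/21.33 = 41.37 kip.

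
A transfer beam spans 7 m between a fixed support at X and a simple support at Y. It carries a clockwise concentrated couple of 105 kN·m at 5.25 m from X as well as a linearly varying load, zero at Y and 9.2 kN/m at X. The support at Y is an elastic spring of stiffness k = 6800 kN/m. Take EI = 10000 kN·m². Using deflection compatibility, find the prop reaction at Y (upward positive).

R_Y = 27.18 kN

Take the reaction at Y as the redundant and release it; the primary structure is a cantilever fixed at X.
Deflection at Y on the released cantilever, summing each load's contribution:
  clockwise couple 105 at a = 5.25: M₀a(2L − a)/(2EI) = 2412/EI
  triangular load, peak 9.2 at the fixed end: w₀L⁴/(30EI) = 736.3/EI
  δ_0 = 3148/EI
Flexibility coefficient — unit upward force at Y: δ_{YY} = L³/(3EI) = 114.3/EI.
With EI = 10000 kN·m²: δ_0 = 0.3148 m and δ_{YY} = 0.011433 m/kN.
Compatibility — the spring shortens by R_Y/k under the reaction it provides: δ_0 − R_Y·δ_{YY} = R_Y/k. With 1/k = 0.000147 m/kN, R_Y = δ_0 / (δ_{YY} + 1/k) = 0.3148 / (0.011433 + 0.000147) = 27.18 kN.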